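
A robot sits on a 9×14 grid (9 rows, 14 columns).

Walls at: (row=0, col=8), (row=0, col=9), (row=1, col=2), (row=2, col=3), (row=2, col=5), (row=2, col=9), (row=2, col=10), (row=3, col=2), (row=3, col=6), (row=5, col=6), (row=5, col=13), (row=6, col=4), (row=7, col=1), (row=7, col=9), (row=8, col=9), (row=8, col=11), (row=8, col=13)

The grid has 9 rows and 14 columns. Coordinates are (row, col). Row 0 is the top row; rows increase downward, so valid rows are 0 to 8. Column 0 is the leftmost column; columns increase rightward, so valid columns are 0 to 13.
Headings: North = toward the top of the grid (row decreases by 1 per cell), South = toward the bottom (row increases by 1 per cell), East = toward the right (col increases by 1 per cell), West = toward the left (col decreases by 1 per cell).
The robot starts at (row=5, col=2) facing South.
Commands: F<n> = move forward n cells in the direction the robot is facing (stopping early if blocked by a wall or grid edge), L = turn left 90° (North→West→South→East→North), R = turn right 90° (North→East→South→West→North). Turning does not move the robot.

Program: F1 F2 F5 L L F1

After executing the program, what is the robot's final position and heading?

Answer: Final position: (row=7, col=2), facing North

Derivation:
Start: (row=5, col=2), facing South
  F1: move forward 1, now at (row=6, col=2)
  F2: move forward 2, now at (row=8, col=2)
  F5: move forward 0/5 (blocked), now at (row=8, col=2)
  L: turn left, now facing East
  L: turn left, now facing North
  F1: move forward 1, now at (row=7, col=2)
Final: (row=7, col=2), facing North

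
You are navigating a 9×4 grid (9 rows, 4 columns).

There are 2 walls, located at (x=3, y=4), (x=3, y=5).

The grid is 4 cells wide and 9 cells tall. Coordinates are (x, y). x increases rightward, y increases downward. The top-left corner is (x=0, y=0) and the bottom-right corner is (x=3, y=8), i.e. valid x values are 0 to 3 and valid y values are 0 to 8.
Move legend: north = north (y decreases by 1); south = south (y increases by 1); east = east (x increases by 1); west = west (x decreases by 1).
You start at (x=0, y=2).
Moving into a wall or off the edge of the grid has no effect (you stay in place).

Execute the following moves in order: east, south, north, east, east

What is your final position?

Answer: Final position: (x=3, y=2)

Derivation:
Start: (x=0, y=2)
  east (east): (x=0, y=2) -> (x=1, y=2)
  south (south): (x=1, y=2) -> (x=1, y=3)
  north (north): (x=1, y=3) -> (x=1, y=2)
  east (east): (x=1, y=2) -> (x=2, y=2)
  east (east): (x=2, y=2) -> (x=3, y=2)
Final: (x=3, y=2)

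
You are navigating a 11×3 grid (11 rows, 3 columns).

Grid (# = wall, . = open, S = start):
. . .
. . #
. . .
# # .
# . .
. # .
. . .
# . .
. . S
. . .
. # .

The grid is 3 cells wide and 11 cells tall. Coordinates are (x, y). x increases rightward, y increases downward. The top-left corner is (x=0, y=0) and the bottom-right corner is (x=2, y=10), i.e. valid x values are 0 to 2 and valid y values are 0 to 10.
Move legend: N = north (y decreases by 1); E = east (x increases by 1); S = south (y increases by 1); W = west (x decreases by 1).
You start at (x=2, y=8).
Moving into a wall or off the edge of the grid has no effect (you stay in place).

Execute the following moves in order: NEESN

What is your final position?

Start: (x=2, y=8)
  N (north): (x=2, y=8) -> (x=2, y=7)
  E (east): blocked, stay at (x=2, y=7)
  E (east): blocked, stay at (x=2, y=7)
  S (south): (x=2, y=7) -> (x=2, y=8)
  N (north): (x=2, y=8) -> (x=2, y=7)
Final: (x=2, y=7)

Answer: Final position: (x=2, y=7)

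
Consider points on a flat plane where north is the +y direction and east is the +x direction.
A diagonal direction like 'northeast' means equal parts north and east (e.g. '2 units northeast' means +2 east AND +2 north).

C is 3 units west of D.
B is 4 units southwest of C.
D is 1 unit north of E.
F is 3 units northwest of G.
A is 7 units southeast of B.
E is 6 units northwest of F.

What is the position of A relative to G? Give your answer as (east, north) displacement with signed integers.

Answer: A is at (east=-9, north=-1) relative to G.

Derivation:
Place G at the origin (east=0, north=0).
  F is 3 units northwest of G: delta (east=-3, north=+3); F at (east=-3, north=3).
  E is 6 units northwest of F: delta (east=-6, north=+6); E at (east=-9, north=9).
  D is 1 unit north of E: delta (east=+0, north=+1); D at (east=-9, north=10).
  C is 3 units west of D: delta (east=-3, north=+0); C at (east=-12, north=10).
  B is 4 units southwest of C: delta (east=-4, north=-4); B at (east=-16, north=6).
  A is 7 units southeast of B: delta (east=+7, north=-7); A at (east=-9, north=-1).
Therefore A relative to G: (east=-9, north=-1).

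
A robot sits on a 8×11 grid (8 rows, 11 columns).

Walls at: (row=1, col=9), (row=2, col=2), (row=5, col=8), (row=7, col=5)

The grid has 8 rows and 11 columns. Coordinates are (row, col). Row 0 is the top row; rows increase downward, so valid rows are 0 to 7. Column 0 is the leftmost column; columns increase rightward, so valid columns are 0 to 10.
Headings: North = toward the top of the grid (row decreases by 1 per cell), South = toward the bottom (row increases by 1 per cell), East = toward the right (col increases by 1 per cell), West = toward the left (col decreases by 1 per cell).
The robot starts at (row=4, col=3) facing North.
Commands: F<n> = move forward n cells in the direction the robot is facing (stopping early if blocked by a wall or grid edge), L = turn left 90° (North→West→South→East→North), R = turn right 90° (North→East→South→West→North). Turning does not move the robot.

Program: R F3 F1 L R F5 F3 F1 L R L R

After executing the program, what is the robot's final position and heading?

Start: (row=4, col=3), facing North
  R: turn right, now facing East
  F3: move forward 3, now at (row=4, col=6)
  F1: move forward 1, now at (row=4, col=7)
  L: turn left, now facing North
  R: turn right, now facing East
  F5: move forward 3/5 (blocked), now at (row=4, col=10)
  F3: move forward 0/3 (blocked), now at (row=4, col=10)
  F1: move forward 0/1 (blocked), now at (row=4, col=10)
  L: turn left, now facing North
  R: turn right, now facing East
  L: turn left, now facing North
  R: turn right, now facing East
Final: (row=4, col=10), facing East

Answer: Final position: (row=4, col=10), facing East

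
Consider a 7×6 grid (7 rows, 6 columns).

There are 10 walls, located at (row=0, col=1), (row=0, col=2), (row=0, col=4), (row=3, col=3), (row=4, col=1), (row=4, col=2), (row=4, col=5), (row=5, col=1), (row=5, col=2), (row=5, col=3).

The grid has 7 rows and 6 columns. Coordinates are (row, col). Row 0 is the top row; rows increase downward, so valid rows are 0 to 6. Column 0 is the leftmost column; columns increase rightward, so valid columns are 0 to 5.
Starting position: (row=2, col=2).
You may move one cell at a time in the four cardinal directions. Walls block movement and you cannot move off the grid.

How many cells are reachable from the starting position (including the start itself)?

BFS flood-fill from (row=2, col=2):
  Distance 0: (row=2, col=2)
  Distance 1: (row=1, col=2), (row=2, col=1), (row=2, col=3), (row=3, col=2)
  Distance 2: (row=1, col=1), (row=1, col=3), (row=2, col=0), (row=2, col=4), (row=3, col=1)
  Distance 3: (row=0, col=3), (row=1, col=0), (row=1, col=4), (row=2, col=5), (row=3, col=0), (row=3, col=4)
  Distance 4: (row=0, col=0), (row=1, col=5), (row=3, col=5), (row=4, col=0), (row=4, col=4)
  Distance 5: (row=0, col=5), (row=4, col=3), (row=5, col=0), (row=5, col=4)
  Distance 6: (row=5, col=5), (row=6, col=0), (row=6, col=4)
  Distance 7: (row=6, col=1), (row=6, col=3), (row=6, col=5)
  Distance 8: (row=6, col=2)
Total reachable: 32 (grid has 32 open cells total)

Answer: Reachable cells: 32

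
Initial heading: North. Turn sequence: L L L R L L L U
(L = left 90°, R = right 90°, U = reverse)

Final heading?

Answer: Final heading: East

Derivation:
Start: North
  L (left (90° counter-clockwise)) -> West
  L (left (90° counter-clockwise)) -> South
  L (left (90° counter-clockwise)) -> East
  R (right (90° clockwise)) -> South
  L (left (90° counter-clockwise)) -> East
  L (left (90° counter-clockwise)) -> North
  L (left (90° counter-clockwise)) -> West
  U (U-turn (180°)) -> East
Final: East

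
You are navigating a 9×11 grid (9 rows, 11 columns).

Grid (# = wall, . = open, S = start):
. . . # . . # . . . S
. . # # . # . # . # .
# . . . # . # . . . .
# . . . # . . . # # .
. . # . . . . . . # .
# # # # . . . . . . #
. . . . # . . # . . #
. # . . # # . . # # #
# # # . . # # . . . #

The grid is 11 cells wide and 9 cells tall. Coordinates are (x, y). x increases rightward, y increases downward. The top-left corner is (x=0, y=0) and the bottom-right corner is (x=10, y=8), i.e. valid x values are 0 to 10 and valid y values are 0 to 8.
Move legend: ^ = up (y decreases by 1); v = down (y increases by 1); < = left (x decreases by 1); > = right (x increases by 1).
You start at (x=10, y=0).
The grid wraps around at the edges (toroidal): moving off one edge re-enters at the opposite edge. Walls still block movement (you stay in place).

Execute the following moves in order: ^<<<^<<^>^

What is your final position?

Answer: Final position: (x=7, y=7)

Derivation:
Start: (x=10, y=0)
  ^ (up): blocked, stay at (x=10, y=0)
  < (left): (x=10, y=0) -> (x=9, y=0)
  < (left): (x=9, y=0) -> (x=8, y=0)
  < (left): (x=8, y=0) -> (x=7, y=0)
  ^ (up): (x=7, y=0) -> (x=7, y=8)
  < (left): blocked, stay at (x=7, y=8)
  < (left): blocked, stay at (x=7, y=8)
  ^ (up): (x=7, y=8) -> (x=7, y=7)
  > (right): blocked, stay at (x=7, y=7)
  ^ (up): blocked, stay at (x=7, y=7)
Final: (x=7, y=7)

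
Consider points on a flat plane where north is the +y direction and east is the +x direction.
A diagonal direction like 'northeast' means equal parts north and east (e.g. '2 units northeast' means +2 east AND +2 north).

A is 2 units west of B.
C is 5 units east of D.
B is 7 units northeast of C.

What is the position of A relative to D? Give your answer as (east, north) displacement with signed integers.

Answer: A is at (east=10, north=7) relative to D.

Derivation:
Place D at the origin (east=0, north=0).
  C is 5 units east of D: delta (east=+5, north=+0); C at (east=5, north=0).
  B is 7 units northeast of C: delta (east=+7, north=+7); B at (east=12, north=7).
  A is 2 units west of B: delta (east=-2, north=+0); A at (east=10, north=7).
Therefore A relative to D: (east=10, north=7).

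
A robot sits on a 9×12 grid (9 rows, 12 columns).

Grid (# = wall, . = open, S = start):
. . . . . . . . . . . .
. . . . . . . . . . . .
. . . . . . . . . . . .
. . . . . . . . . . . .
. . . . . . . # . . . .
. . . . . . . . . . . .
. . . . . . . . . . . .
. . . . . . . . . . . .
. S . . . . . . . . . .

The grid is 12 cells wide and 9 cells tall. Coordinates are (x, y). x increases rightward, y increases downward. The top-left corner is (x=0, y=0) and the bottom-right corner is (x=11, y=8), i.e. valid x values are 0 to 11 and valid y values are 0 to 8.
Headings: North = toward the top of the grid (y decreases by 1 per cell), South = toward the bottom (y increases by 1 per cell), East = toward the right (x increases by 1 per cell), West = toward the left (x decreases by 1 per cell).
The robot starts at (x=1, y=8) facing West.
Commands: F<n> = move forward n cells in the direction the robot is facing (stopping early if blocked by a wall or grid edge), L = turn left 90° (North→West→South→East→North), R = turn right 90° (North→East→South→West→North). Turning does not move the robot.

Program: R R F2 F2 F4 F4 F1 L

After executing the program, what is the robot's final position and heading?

Answer: Final position: (x=11, y=8), facing North

Derivation:
Start: (x=1, y=8), facing West
  R: turn right, now facing North
  R: turn right, now facing East
  F2: move forward 2, now at (x=3, y=8)
  F2: move forward 2, now at (x=5, y=8)
  F4: move forward 4, now at (x=9, y=8)
  F4: move forward 2/4 (blocked), now at (x=11, y=8)
  F1: move forward 0/1 (blocked), now at (x=11, y=8)
  L: turn left, now facing North
Final: (x=11, y=8), facing North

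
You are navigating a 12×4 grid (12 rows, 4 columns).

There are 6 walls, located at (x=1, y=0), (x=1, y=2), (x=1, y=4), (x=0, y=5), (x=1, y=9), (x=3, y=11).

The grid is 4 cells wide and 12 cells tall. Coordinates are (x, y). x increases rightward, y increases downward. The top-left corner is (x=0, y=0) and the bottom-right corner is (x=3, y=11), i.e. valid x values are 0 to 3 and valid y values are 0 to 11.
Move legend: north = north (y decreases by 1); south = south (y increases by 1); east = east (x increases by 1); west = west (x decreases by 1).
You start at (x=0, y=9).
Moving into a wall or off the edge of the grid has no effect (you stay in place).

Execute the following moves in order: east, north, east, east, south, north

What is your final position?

Start: (x=0, y=9)
  east (east): blocked, stay at (x=0, y=9)
  north (north): (x=0, y=9) -> (x=0, y=8)
  east (east): (x=0, y=8) -> (x=1, y=8)
  east (east): (x=1, y=8) -> (x=2, y=8)
  south (south): (x=2, y=8) -> (x=2, y=9)
  north (north): (x=2, y=9) -> (x=2, y=8)
Final: (x=2, y=8)

Answer: Final position: (x=2, y=8)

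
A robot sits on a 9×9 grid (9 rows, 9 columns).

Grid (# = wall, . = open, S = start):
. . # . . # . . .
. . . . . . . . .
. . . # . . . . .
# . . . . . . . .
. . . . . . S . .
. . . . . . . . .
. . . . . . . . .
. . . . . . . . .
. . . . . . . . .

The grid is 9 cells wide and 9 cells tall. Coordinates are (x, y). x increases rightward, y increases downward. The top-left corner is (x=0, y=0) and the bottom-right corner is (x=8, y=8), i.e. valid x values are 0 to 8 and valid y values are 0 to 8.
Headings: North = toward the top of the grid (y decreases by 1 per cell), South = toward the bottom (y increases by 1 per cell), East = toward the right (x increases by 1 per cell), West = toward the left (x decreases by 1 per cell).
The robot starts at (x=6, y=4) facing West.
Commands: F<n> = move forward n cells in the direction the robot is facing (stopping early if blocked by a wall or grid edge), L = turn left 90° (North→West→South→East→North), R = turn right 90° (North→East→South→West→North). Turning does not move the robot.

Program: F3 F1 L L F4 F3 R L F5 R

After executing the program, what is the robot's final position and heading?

Answer: Final position: (x=8, y=4), facing South

Derivation:
Start: (x=6, y=4), facing West
  F3: move forward 3, now at (x=3, y=4)
  F1: move forward 1, now at (x=2, y=4)
  L: turn left, now facing South
  L: turn left, now facing East
  F4: move forward 4, now at (x=6, y=4)
  F3: move forward 2/3 (blocked), now at (x=8, y=4)
  R: turn right, now facing South
  L: turn left, now facing East
  F5: move forward 0/5 (blocked), now at (x=8, y=4)
  R: turn right, now facing South
Final: (x=8, y=4), facing South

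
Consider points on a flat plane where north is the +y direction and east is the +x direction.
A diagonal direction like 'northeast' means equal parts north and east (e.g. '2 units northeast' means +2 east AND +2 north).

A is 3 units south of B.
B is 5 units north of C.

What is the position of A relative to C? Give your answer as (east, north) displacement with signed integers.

Place C at the origin (east=0, north=0).
  B is 5 units north of C: delta (east=+0, north=+5); B at (east=0, north=5).
  A is 3 units south of B: delta (east=+0, north=-3); A at (east=0, north=2).
Therefore A relative to C: (east=0, north=2).

Answer: A is at (east=0, north=2) relative to C.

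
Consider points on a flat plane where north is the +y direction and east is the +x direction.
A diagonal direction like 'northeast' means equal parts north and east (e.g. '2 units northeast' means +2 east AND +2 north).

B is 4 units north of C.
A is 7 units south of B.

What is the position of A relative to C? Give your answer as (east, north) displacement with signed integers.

Answer: A is at (east=0, north=-3) relative to C.

Derivation:
Place C at the origin (east=0, north=0).
  B is 4 units north of C: delta (east=+0, north=+4); B at (east=0, north=4).
  A is 7 units south of B: delta (east=+0, north=-7); A at (east=0, north=-3).
Therefore A relative to C: (east=0, north=-3).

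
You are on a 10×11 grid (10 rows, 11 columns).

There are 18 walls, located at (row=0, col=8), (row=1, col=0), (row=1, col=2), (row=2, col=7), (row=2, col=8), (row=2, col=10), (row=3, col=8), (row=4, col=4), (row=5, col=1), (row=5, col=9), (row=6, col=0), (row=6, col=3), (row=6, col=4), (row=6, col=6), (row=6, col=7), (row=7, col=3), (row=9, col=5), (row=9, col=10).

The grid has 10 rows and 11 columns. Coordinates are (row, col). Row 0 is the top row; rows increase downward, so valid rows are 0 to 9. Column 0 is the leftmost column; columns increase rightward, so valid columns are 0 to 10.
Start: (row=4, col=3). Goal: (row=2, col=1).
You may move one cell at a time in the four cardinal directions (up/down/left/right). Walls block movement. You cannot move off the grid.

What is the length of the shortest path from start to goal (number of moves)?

Answer: Shortest path length: 4

Derivation:
BFS from (row=4, col=3) until reaching (row=2, col=1):
  Distance 0: (row=4, col=3)
  Distance 1: (row=3, col=3), (row=4, col=2), (row=5, col=3)
  Distance 2: (row=2, col=3), (row=3, col=2), (row=3, col=4), (row=4, col=1), (row=5, col=2), (row=5, col=4)
  Distance 3: (row=1, col=3), (row=2, col=2), (row=2, col=4), (row=3, col=1), (row=3, col=5), (row=4, col=0), (row=5, col=5), (row=6, col=2)
  Distance 4: (row=0, col=3), (row=1, col=4), (row=2, col=1), (row=2, col=5), (row=3, col=0), (row=3, col=6), (row=4, col=5), (row=5, col=0), (row=5, col=6), (row=6, col=1), (row=6, col=5), (row=7, col=2)  <- goal reached here
One shortest path (4 moves): (row=4, col=3) -> (row=4, col=2) -> (row=4, col=1) -> (row=3, col=1) -> (row=2, col=1)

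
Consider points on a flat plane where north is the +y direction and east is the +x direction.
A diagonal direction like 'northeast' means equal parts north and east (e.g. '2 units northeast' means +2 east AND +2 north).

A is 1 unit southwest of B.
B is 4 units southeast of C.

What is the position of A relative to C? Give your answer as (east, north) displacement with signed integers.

Place C at the origin (east=0, north=0).
  B is 4 units southeast of C: delta (east=+4, north=-4); B at (east=4, north=-4).
  A is 1 unit southwest of B: delta (east=-1, north=-1); A at (east=3, north=-5).
Therefore A relative to C: (east=3, north=-5).

Answer: A is at (east=3, north=-5) relative to C.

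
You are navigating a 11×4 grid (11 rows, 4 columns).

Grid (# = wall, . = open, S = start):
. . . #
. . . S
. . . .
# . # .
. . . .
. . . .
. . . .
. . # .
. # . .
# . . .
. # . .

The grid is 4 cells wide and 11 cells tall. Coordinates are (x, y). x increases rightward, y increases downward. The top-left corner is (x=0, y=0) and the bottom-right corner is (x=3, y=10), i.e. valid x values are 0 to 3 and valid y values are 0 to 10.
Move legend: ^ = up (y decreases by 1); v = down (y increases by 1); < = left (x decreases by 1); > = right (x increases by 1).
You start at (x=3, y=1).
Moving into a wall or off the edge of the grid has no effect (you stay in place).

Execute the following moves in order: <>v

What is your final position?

Start: (x=3, y=1)
  < (left): (x=3, y=1) -> (x=2, y=1)
  > (right): (x=2, y=1) -> (x=3, y=1)
  v (down): (x=3, y=1) -> (x=3, y=2)
Final: (x=3, y=2)

Answer: Final position: (x=3, y=2)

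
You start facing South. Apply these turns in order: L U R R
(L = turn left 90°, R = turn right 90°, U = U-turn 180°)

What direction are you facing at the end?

Start: South
  L (left (90° counter-clockwise)) -> East
  U (U-turn (180°)) -> West
  R (right (90° clockwise)) -> North
  R (right (90° clockwise)) -> East
Final: East

Answer: Final heading: East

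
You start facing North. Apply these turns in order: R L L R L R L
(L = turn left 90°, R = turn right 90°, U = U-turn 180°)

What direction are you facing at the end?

Start: North
  R (right (90° clockwise)) -> East
  L (left (90° counter-clockwise)) -> North
  L (left (90° counter-clockwise)) -> West
  R (right (90° clockwise)) -> North
  L (left (90° counter-clockwise)) -> West
  R (right (90° clockwise)) -> North
  L (left (90° counter-clockwise)) -> West
Final: West

Answer: Final heading: West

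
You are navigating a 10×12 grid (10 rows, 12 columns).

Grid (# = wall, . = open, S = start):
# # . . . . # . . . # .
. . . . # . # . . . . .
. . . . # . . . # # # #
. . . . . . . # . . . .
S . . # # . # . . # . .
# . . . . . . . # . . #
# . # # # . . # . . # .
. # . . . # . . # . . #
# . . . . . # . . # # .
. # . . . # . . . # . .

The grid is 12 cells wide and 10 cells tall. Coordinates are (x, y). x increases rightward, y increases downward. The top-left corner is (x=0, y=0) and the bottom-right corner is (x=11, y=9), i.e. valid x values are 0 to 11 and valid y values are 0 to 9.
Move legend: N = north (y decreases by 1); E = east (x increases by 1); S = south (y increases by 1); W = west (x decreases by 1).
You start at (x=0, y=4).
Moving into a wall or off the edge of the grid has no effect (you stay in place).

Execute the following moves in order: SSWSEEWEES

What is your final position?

Answer: Final position: (x=2, y=5)

Derivation:
Start: (x=0, y=4)
  S (south): blocked, stay at (x=0, y=4)
  S (south): blocked, stay at (x=0, y=4)
  W (west): blocked, stay at (x=0, y=4)
  S (south): blocked, stay at (x=0, y=4)
  E (east): (x=0, y=4) -> (x=1, y=4)
  E (east): (x=1, y=4) -> (x=2, y=4)
  W (west): (x=2, y=4) -> (x=1, y=4)
  E (east): (x=1, y=4) -> (x=2, y=4)
  E (east): blocked, stay at (x=2, y=4)
  S (south): (x=2, y=4) -> (x=2, y=5)
Final: (x=2, y=5)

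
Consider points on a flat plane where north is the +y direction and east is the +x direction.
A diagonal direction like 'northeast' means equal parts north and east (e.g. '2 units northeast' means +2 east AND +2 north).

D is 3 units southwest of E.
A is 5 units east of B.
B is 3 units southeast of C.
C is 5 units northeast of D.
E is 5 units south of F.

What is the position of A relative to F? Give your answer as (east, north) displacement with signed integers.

Place F at the origin (east=0, north=0).
  E is 5 units south of F: delta (east=+0, north=-5); E at (east=0, north=-5).
  D is 3 units southwest of E: delta (east=-3, north=-3); D at (east=-3, north=-8).
  C is 5 units northeast of D: delta (east=+5, north=+5); C at (east=2, north=-3).
  B is 3 units southeast of C: delta (east=+3, north=-3); B at (east=5, north=-6).
  A is 5 units east of B: delta (east=+5, north=+0); A at (east=10, north=-6).
Therefore A relative to F: (east=10, north=-6).

Answer: A is at (east=10, north=-6) relative to F.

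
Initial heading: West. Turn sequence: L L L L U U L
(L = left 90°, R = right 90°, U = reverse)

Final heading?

Answer: Final heading: South

Derivation:
Start: West
  L (left (90° counter-clockwise)) -> South
  L (left (90° counter-clockwise)) -> East
  L (left (90° counter-clockwise)) -> North
  L (left (90° counter-clockwise)) -> West
  U (U-turn (180°)) -> East
  U (U-turn (180°)) -> West
  L (left (90° counter-clockwise)) -> South
Final: South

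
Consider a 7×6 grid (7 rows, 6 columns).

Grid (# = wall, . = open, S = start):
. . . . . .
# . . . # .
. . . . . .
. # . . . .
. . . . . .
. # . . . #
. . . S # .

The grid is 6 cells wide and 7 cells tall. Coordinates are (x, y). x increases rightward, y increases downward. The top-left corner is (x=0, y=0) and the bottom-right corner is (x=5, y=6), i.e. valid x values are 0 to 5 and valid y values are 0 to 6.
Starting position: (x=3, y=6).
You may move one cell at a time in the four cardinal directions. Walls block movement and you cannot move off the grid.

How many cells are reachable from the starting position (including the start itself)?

Answer: Reachable cells: 35

Derivation:
BFS flood-fill from (x=3, y=6):
  Distance 0: (x=3, y=6)
  Distance 1: (x=3, y=5), (x=2, y=6)
  Distance 2: (x=3, y=4), (x=2, y=5), (x=4, y=5), (x=1, y=6)
  Distance 3: (x=3, y=3), (x=2, y=4), (x=4, y=4), (x=0, y=6)
  Distance 4: (x=3, y=2), (x=2, y=3), (x=4, y=3), (x=1, y=4), (x=5, y=4), (x=0, y=5)
  Distance 5: (x=3, y=1), (x=2, y=2), (x=4, y=2), (x=5, y=3), (x=0, y=4)
  Distance 6: (x=3, y=0), (x=2, y=1), (x=1, y=2), (x=5, y=2), (x=0, y=3)
  Distance 7: (x=2, y=0), (x=4, y=0), (x=1, y=1), (x=5, y=1), (x=0, y=2)
  Distance 8: (x=1, y=0), (x=5, y=0)
  Distance 9: (x=0, y=0)
Total reachable: 35 (grid has 36 open cells total)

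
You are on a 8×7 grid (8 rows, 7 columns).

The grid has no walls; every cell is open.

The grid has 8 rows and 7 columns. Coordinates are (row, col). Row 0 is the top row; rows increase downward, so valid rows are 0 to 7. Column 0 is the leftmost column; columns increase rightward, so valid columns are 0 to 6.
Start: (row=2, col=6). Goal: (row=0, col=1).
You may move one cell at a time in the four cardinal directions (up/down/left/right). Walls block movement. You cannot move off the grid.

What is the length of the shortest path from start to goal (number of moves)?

Answer: Shortest path length: 7

Derivation:
BFS from (row=2, col=6) until reaching (row=0, col=1):
  Distance 0: (row=2, col=6)
  Distance 1: (row=1, col=6), (row=2, col=5), (row=3, col=6)
  Distance 2: (row=0, col=6), (row=1, col=5), (row=2, col=4), (row=3, col=5), (row=4, col=6)
  Distance 3: (row=0, col=5), (row=1, col=4), (row=2, col=3), (row=3, col=4), (row=4, col=5), (row=5, col=6)
  Distance 4: (row=0, col=4), (row=1, col=3), (row=2, col=2), (row=3, col=3), (row=4, col=4), (row=5, col=5), (row=6, col=6)
  Distance 5: (row=0, col=3), (row=1, col=2), (row=2, col=1), (row=3, col=2), (row=4, col=3), (row=5, col=4), (row=6, col=5), (row=7, col=6)
  Distance 6: (row=0, col=2), (row=1, col=1), (row=2, col=0), (row=3, col=1), (row=4, col=2), (row=5, col=3), (row=6, col=4), (row=7, col=5)
  Distance 7: (row=0, col=1), (row=1, col=0), (row=3, col=0), (row=4, col=1), (row=5, col=2), (row=6, col=3), (row=7, col=4)  <- goal reached here
One shortest path (7 moves): (row=2, col=6) -> (row=2, col=5) -> (row=2, col=4) -> (row=2, col=3) -> (row=2, col=2) -> (row=2, col=1) -> (row=1, col=1) -> (row=0, col=1)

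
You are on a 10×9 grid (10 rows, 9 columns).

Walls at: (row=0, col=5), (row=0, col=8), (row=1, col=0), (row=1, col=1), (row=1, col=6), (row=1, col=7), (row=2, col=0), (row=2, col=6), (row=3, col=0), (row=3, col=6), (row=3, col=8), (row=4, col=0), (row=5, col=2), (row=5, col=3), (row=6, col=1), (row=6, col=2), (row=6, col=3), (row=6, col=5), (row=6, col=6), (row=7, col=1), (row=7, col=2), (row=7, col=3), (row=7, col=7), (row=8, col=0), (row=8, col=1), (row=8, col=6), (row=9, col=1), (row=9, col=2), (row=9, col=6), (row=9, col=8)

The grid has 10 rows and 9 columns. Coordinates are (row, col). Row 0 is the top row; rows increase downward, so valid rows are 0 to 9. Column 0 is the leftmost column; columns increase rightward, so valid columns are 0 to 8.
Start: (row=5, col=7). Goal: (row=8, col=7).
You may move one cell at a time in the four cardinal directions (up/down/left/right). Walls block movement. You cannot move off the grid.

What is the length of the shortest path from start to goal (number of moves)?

Answer: Shortest path length: 5

Derivation:
BFS from (row=5, col=7) until reaching (row=8, col=7):
  Distance 0: (row=5, col=7)
  Distance 1: (row=4, col=7), (row=5, col=6), (row=5, col=8), (row=6, col=7)
  Distance 2: (row=3, col=7), (row=4, col=6), (row=4, col=8), (row=5, col=5), (row=6, col=8)
  Distance 3: (row=2, col=7), (row=4, col=5), (row=5, col=4), (row=7, col=8)
  Distance 4: (row=2, col=8), (row=3, col=5), (row=4, col=4), (row=6, col=4), (row=8, col=8)
  Distance 5: (row=1, col=8), (row=2, col=5), (row=3, col=4), (row=4, col=3), (row=7, col=4), (row=8, col=7)  <- goal reached here
One shortest path (5 moves): (row=5, col=7) -> (row=5, col=8) -> (row=6, col=8) -> (row=7, col=8) -> (row=8, col=8) -> (row=8, col=7)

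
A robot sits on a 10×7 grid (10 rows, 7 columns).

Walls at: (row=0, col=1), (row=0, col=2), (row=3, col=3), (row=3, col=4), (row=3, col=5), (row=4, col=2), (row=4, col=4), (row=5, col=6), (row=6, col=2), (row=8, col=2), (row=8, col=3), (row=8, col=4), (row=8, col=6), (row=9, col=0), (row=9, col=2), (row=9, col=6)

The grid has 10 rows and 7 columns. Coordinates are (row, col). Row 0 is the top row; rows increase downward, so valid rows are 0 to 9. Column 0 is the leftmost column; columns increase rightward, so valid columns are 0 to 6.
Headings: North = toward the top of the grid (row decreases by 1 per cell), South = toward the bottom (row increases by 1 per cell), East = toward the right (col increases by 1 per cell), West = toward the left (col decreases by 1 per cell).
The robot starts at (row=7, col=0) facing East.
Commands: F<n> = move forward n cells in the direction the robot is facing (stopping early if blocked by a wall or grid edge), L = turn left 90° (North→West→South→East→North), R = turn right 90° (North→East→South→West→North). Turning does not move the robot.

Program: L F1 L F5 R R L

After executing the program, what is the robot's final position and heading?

Answer: Final position: (row=6, col=0), facing North

Derivation:
Start: (row=7, col=0), facing East
  L: turn left, now facing North
  F1: move forward 1, now at (row=6, col=0)
  L: turn left, now facing West
  F5: move forward 0/5 (blocked), now at (row=6, col=0)
  R: turn right, now facing North
  R: turn right, now facing East
  L: turn left, now facing North
Final: (row=6, col=0), facing North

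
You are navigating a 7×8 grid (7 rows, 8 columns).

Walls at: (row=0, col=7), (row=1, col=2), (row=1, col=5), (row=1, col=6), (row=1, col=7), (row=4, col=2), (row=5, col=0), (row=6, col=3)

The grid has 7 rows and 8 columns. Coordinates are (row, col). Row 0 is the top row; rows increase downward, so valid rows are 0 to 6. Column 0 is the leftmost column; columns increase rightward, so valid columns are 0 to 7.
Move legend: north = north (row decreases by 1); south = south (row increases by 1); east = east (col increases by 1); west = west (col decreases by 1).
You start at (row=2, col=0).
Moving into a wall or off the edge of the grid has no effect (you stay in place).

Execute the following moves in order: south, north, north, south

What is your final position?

Start: (row=2, col=0)
  south (south): (row=2, col=0) -> (row=3, col=0)
  north (north): (row=3, col=0) -> (row=2, col=0)
  north (north): (row=2, col=0) -> (row=1, col=0)
  south (south): (row=1, col=0) -> (row=2, col=0)
Final: (row=2, col=0)

Answer: Final position: (row=2, col=0)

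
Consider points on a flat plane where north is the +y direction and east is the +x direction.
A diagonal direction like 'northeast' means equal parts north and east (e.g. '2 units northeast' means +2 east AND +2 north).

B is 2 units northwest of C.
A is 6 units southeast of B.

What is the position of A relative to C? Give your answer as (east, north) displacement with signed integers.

Place C at the origin (east=0, north=0).
  B is 2 units northwest of C: delta (east=-2, north=+2); B at (east=-2, north=2).
  A is 6 units southeast of B: delta (east=+6, north=-6); A at (east=4, north=-4).
Therefore A relative to C: (east=4, north=-4).

Answer: A is at (east=4, north=-4) relative to C.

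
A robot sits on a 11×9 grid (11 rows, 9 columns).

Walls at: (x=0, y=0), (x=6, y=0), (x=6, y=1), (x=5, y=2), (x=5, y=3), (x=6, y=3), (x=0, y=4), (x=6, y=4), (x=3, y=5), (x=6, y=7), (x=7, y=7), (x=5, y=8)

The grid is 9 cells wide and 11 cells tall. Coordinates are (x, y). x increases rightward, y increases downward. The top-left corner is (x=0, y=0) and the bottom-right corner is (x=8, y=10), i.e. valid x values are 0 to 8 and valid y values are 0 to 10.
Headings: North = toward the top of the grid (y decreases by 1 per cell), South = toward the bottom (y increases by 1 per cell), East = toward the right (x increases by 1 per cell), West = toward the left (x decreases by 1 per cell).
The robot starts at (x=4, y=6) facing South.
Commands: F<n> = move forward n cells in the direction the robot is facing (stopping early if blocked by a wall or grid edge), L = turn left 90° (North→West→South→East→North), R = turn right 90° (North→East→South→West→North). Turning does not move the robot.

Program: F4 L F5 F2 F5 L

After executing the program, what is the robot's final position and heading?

Start: (x=4, y=6), facing South
  F4: move forward 4, now at (x=4, y=10)
  L: turn left, now facing East
  F5: move forward 4/5 (blocked), now at (x=8, y=10)
  F2: move forward 0/2 (blocked), now at (x=8, y=10)
  F5: move forward 0/5 (blocked), now at (x=8, y=10)
  L: turn left, now facing North
Final: (x=8, y=10), facing North

Answer: Final position: (x=8, y=10), facing North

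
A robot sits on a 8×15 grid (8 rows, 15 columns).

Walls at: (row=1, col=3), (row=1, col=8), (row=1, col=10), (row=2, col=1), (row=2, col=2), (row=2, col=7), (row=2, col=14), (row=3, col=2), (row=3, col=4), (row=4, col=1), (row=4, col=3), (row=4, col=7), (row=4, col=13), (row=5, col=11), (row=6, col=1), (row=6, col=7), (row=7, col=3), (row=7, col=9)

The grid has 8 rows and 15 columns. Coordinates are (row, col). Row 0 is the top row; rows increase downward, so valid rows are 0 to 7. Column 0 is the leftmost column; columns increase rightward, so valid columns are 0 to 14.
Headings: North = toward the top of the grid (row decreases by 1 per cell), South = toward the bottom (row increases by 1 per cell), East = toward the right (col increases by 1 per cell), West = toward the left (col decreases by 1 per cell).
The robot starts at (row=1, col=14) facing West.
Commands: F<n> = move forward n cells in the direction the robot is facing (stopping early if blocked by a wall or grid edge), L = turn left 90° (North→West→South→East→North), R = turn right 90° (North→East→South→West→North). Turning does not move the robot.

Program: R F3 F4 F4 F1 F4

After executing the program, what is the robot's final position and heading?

Answer: Final position: (row=0, col=14), facing North

Derivation:
Start: (row=1, col=14), facing West
  R: turn right, now facing North
  F3: move forward 1/3 (blocked), now at (row=0, col=14)
  F4: move forward 0/4 (blocked), now at (row=0, col=14)
  F4: move forward 0/4 (blocked), now at (row=0, col=14)
  F1: move forward 0/1 (blocked), now at (row=0, col=14)
  F4: move forward 0/4 (blocked), now at (row=0, col=14)
Final: (row=0, col=14), facing North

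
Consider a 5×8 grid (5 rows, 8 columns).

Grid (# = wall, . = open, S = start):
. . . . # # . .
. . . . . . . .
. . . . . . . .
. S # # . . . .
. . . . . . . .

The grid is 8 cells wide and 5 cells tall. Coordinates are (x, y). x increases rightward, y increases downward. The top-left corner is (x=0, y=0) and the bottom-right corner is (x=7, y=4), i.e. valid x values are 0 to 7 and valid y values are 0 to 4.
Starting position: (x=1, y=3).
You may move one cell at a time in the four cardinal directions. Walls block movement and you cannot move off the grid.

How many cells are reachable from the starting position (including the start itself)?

Answer: Reachable cells: 36

Derivation:
BFS flood-fill from (x=1, y=3):
  Distance 0: (x=1, y=3)
  Distance 1: (x=1, y=2), (x=0, y=3), (x=1, y=4)
  Distance 2: (x=1, y=1), (x=0, y=2), (x=2, y=2), (x=0, y=4), (x=2, y=4)
  Distance 3: (x=1, y=0), (x=0, y=1), (x=2, y=1), (x=3, y=2), (x=3, y=4)
  Distance 4: (x=0, y=0), (x=2, y=0), (x=3, y=1), (x=4, y=2), (x=4, y=4)
  Distance 5: (x=3, y=0), (x=4, y=1), (x=5, y=2), (x=4, y=3), (x=5, y=4)
  Distance 6: (x=5, y=1), (x=6, y=2), (x=5, y=3), (x=6, y=4)
  Distance 7: (x=6, y=1), (x=7, y=2), (x=6, y=3), (x=7, y=4)
  Distance 8: (x=6, y=0), (x=7, y=1), (x=7, y=3)
  Distance 9: (x=7, y=0)
Total reachable: 36 (grid has 36 open cells total)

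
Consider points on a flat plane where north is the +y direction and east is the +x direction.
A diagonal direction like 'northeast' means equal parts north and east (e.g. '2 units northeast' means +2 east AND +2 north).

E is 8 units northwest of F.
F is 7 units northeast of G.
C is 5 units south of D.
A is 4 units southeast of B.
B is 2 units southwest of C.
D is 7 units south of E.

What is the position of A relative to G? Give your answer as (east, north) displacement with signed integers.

Place G at the origin (east=0, north=0).
  F is 7 units northeast of G: delta (east=+7, north=+7); F at (east=7, north=7).
  E is 8 units northwest of F: delta (east=-8, north=+8); E at (east=-1, north=15).
  D is 7 units south of E: delta (east=+0, north=-7); D at (east=-1, north=8).
  C is 5 units south of D: delta (east=+0, north=-5); C at (east=-1, north=3).
  B is 2 units southwest of C: delta (east=-2, north=-2); B at (east=-3, north=1).
  A is 4 units southeast of B: delta (east=+4, north=-4); A at (east=1, north=-3).
Therefore A relative to G: (east=1, north=-3).

Answer: A is at (east=1, north=-3) relative to G.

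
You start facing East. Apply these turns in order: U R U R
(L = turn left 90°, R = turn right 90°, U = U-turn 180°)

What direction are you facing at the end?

Answer: Final heading: West

Derivation:
Start: East
  U (U-turn (180°)) -> West
  R (right (90° clockwise)) -> North
  U (U-turn (180°)) -> South
  R (right (90° clockwise)) -> West
Final: West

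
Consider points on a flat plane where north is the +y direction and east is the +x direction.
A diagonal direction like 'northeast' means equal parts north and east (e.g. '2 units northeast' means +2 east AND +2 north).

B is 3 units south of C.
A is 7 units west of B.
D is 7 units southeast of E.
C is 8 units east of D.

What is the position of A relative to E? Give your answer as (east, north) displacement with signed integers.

Answer: A is at (east=8, north=-10) relative to E.

Derivation:
Place E at the origin (east=0, north=0).
  D is 7 units southeast of E: delta (east=+7, north=-7); D at (east=7, north=-7).
  C is 8 units east of D: delta (east=+8, north=+0); C at (east=15, north=-7).
  B is 3 units south of C: delta (east=+0, north=-3); B at (east=15, north=-10).
  A is 7 units west of B: delta (east=-7, north=+0); A at (east=8, north=-10).
Therefore A relative to E: (east=8, north=-10).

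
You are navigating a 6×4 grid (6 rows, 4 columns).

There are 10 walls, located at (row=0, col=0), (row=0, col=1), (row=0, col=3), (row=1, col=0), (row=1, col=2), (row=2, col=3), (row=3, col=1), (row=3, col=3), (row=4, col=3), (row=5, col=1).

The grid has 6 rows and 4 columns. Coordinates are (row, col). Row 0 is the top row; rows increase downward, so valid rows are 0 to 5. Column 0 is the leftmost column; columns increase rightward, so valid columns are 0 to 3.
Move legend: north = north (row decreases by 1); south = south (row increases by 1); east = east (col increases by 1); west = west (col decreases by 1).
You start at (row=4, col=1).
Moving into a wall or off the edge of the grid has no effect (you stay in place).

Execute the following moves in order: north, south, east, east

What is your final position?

Start: (row=4, col=1)
  north (north): blocked, stay at (row=4, col=1)
  south (south): blocked, stay at (row=4, col=1)
  east (east): (row=4, col=1) -> (row=4, col=2)
  east (east): blocked, stay at (row=4, col=2)
Final: (row=4, col=2)

Answer: Final position: (row=4, col=2)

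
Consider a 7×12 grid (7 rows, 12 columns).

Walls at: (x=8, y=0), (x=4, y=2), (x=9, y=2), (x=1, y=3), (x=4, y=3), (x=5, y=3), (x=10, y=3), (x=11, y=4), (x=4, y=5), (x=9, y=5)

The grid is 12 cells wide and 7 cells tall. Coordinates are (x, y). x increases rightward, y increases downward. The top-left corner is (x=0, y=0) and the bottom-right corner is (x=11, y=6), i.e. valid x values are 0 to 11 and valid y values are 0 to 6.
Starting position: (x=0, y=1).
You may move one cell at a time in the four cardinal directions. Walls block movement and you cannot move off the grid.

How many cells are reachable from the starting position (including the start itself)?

Answer: Reachable cells: 74

Derivation:
BFS flood-fill from (x=0, y=1):
  Distance 0: (x=0, y=1)
  Distance 1: (x=0, y=0), (x=1, y=1), (x=0, y=2)
  Distance 2: (x=1, y=0), (x=2, y=1), (x=1, y=2), (x=0, y=3)
  Distance 3: (x=2, y=0), (x=3, y=1), (x=2, y=2), (x=0, y=4)
  Distance 4: (x=3, y=0), (x=4, y=1), (x=3, y=2), (x=2, y=3), (x=1, y=4), (x=0, y=5)
  Distance 5: (x=4, y=0), (x=5, y=1), (x=3, y=3), (x=2, y=4), (x=1, y=5), (x=0, y=6)
  Distance 6: (x=5, y=0), (x=6, y=1), (x=5, y=2), (x=3, y=4), (x=2, y=5), (x=1, y=6)
  Distance 7: (x=6, y=0), (x=7, y=1), (x=6, y=2), (x=4, y=4), (x=3, y=5), (x=2, y=6)
  Distance 8: (x=7, y=0), (x=8, y=1), (x=7, y=2), (x=6, y=3), (x=5, y=4), (x=3, y=6)
  Distance 9: (x=9, y=1), (x=8, y=2), (x=7, y=3), (x=6, y=4), (x=5, y=5), (x=4, y=6)
  Distance 10: (x=9, y=0), (x=10, y=1), (x=8, y=3), (x=7, y=4), (x=6, y=5), (x=5, y=6)
  Distance 11: (x=10, y=0), (x=11, y=1), (x=10, y=2), (x=9, y=3), (x=8, y=4), (x=7, y=5), (x=6, y=6)
  Distance 12: (x=11, y=0), (x=11, y=2), (x=9, y=4), (x=8, y=5), (x=7, y=6)
  Distance 13: (x=11, y=3), (x=10, y=4), (x=8, y=6)
  Distance 14: (x=10, y=5), (x=9, y=6)
  Distance 15: (x=11, y=5), (x=10, y=6)
  Distance 16: (x=11, y=6)
Total reachable: 74 (grid has 74 open cells total)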